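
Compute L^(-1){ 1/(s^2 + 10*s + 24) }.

Rewrite the denominator: s^2 + 10*s + 24 = (s + 5)^2 - 1.
The form in (s + 5) signals a first-shifting-theorem factor e^(-5t).
Since L{sinh(t)} = 1/(s^2 - 1), the inverse is e^(-5*t)*sinh(t).

exp(-5*t)*sinh(t)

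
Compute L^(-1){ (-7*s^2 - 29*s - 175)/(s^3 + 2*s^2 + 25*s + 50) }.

-5*sin(5*t) - 2*cos(5*t) - 5*exp(-2*t)

Factor the denominator: s^3 + 2*s^2 + 25*s + 50 = (s + 2)*(s^2 + 25).
Partial fraction decomposition gives [-5/(s + 2)] + [-2*s/(s^2 + 25)] + [-25/(s^2 + 25)].
Invert each term: -5/(s + 2) ↔ -5e^(-2t); -2·s/(s^2 + 25) ↔ -2cos(5t); -5·5/(s^2 + 25) ↔ -5sin(5t).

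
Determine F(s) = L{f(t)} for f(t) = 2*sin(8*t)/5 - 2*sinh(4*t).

Apply the Laplace transform termwise.
(2/5)·[L{sin(8t)} = 8/(s^2 + 64)]; (-2)·[L{sinh(4t)} = 4/(s^2 - 16)].

F(s) = 16/(5*(s^2 + 64)) - 8/(s^2 - 16)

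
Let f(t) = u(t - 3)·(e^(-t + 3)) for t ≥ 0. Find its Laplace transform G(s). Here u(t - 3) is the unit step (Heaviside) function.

G(s) = exp(-3*s)/(s + 1)

By the second shifting theorem, L{u(t - c)·g(t - c)} = e^(-cs)·H(s) with c = 3 and H(s) = L{g(t)}.
L{e^(-t)} = 1/(s + 1).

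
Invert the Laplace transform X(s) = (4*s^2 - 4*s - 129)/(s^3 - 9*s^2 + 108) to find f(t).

f(t) = -t*exp(6*t) + 5*exp(6*t) - exp(-3*t)

Factor the denominator: s^3 - 9*s^2 + 108 = (s - 6)^2*(s + 3).
Partial fraction decomposition gives [5/(s - 6)] + [-1/(s - 6)^2] + [-1/(s + 3)].
Invert each term: 5/(s - 6) ↔ 5e^(6t); -1/(s - 6)^2 ↔ -t·e^(6t); -1/(s + 3) ↔ -e^(-3t).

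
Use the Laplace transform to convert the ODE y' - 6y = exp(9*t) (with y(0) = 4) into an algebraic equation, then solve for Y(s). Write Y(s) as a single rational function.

Laplace-transform each side.
With L{y'} = sY - y(0) = sY - 4: the LHS transforms to (s - 6)Y - (4).
The right side is L{exp(9*t)} = 1/(s - 9).
So (s - 6)Y = 1/(s - 9) + (4).
Solve for Y(s) and write it as one ratio of polynomials.

Y(s) = (4*s - 35)/(s^2 - 15*s + 54)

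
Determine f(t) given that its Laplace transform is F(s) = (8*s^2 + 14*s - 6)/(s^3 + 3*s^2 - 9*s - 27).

f(t) = -4*t*exp(-3*t) + 3*exp(3*t) + 5*exp(-3*t)

Factor the denominator: s^3 + 3*s^2 - 9*s - 27 = (s - 3)*(s + 3)^2.
Partial fraction decomposition gives [5/(s + 3)] + [-4/(s + 3)^2] + [3/(s - 3)].
Invert each term: 5/(s + 3) ↔ 5e^(-3t); -4/(s + 3)^2 ↔ -4t·e^(-3t); 3/(s - 3) ↔ 3e^(3t).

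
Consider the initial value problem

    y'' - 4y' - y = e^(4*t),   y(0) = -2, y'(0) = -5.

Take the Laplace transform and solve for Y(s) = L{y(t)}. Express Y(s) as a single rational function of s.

Take the Laplace transform of both sides.
Using L{y''} = s^2 Y - s·y(0) - y'(0) and L{y'} = sY - y(0), with y(0) = -2, y'(0) = -5, the left side becomes (s^2 - 4*s - 1)Y - (-2*s + 3).
The right side is L{e^(4*t)} = 1/(s - 4).
So (s^2 - 4*s - 1)Y = 1/(s - 4) + (-2*s + 3).
Divide through and combine into a single rational function.

Y(s) = (-2*s^2 + 11*s - 11)/(s^3 - 8*s^2 + 15*s + 4)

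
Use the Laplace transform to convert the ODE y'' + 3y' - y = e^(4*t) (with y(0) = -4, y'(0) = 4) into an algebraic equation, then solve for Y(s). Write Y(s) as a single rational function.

Laplace-transform each side.
Using L{y''} = s^2 Y - s·y(0) - y'(0) and L{y'} = sY - y(0), with y(0) = -4, y'(0) = 4, the left side becomes (s^2 + 3*s - 1)Y - (-4*s - 8).
The right side is L{e^(4*t)} = 1/(s - 4).
So (s^2 + 3*s - 1)Y = 1/(s - 4) + (-4*s - 8).
Divide through and combine into a single rational function.

Y(s) = (-4*s^2 + 8*s + 33)/(s^3 - s^2 - 13*s + 4)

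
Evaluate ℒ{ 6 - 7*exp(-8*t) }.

The transform is linear, so treat each term independently.
L{6} = 6/s; (-7)·[L{e^(-8t)} = 1/(s + 8)].

-7/(s + 8) + 6/s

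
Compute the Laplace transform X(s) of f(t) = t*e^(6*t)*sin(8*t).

L{sin(8t)} = 8/(s^2 + 64).
Multiplying by e^(6t) shifts s → s - 6, so L{e^(6*t)*sin(8*t)} = 8/((s - 6)^2 + 64).
Then apply L{t·g(t)} = -d/ds[G(s)] with G(s) = 8/((s - 6)^2 + 64):
differentiating 1 time and applying the sign gives 16*(s - 6)/(s^2 - 12*s + 100)^2.

X(s) = 16*(s - 6)/(s^2 - 12*s + 100)^2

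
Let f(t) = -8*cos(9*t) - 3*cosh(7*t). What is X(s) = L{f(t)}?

The transform is linear, so treat each term independently.
(-3)·[L{cosh(7t)} = s/(s^2 - 49)]; (-8)·[L{cos(9t)} = s/(s^2 + 81)].

X(s) = -8*s/(s^2 + 81) - 3*s/(s^2 - 49)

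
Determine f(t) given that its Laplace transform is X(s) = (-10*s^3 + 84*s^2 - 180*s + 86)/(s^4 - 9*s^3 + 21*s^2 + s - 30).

f(t) = exp(5*t) - 4*exp(3*t) - 2*exp(2*t) - 5*exp(-t)

Factor the denominator: s^4 - 9*s^3 + 21*s^2 + s - 30 = (s - 5)*(s - 3)*(s - 2)*(s + 1).
Partial fraction decomposition gives [-5/(s + 1)] + [1/(s - 5)] + [-4/(s - 3)] + [-2/(s - 2)].
Invert each term: -5/(s + 1) ↔ -5e^(-t); 1/(s - 5) ↔ e^(5t); -4/(s - 3) ↔ -4e^(3t); -2/(s - 2) ↔ -2e^(2t).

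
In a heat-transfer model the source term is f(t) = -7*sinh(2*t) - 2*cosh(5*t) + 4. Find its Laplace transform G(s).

G(s) = -2*s/(s^2 - 25) - 14/(s^2 - 4) + 4/s

By linearity of the Laplace transform, transform each term separately.
(-7)·[L{sinh(2t)} = 2/(s^2 - 4)]; (-2)·[L{cosh(5t)} = s/(s^2 - 25)]; L{4} = 4/s.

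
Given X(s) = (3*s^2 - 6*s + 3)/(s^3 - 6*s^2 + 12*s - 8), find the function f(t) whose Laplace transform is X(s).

f(t) = 3*t^2*exp(2*t)/2 + 6*t*exp(2*t) + 3*exp(2*t)

Factor the denominator: s^3 - 6*s^2 + 12*s - 8 = (s - 2)^3.
Partial fraction decomposition gives [3/(s - 2)] + [6/(s - 2)^2] + [3/(s - 2)^3].
Invert each term: 3/(s - 2) ↔ 3e^(2t); 6/(s - 2)^2 ↔ 6t·e^(2t); 3/(s - 2)^3 ↔ (3/2)t^2·e^(2t).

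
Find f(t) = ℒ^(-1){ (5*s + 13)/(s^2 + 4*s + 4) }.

f(t) = 3*t*exp(-2*t) + 5*exp(-2*t)

Factor the denominator: s^2 + 4*s + 4 = (s + 2)^2.
Partial fraction decomposition gives [5/(s + 2)] + [3/(s + 2)^2].
Invert each term: 5/(s + 2) ↔ 5e^(-2t); 3/(s + 2)^2 ↔ 3t·e^(-2t).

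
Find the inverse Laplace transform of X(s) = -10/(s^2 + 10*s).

-2*exp(-5*t)*sinh(5*t)

Rewrite the denominator: s^2 + 10*s = (s + 5)^2 - 25.
The form in (s + 5) signals a first-shifting-theorem factor e^(-5t).
Since L{sinh(5t)} = 5/(s^2 - 25), the inverse is e^(-5*t)*sinh(5*t), scaled by -2.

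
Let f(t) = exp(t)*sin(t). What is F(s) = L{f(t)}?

F(s) = 1/((s - 1)^2 + 1)

L{sin(t)} = 1/(s^2 + 1).
By the first shifting theorem, multiplying by e^(t) replaces s with s - 1.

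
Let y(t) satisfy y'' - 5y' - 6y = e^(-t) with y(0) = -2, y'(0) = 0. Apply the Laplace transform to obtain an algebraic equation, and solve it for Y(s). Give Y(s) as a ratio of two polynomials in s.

Laplace-transform each side.
With L{y''} = s^2 Y - s·y(0) - y'(0) and L{y'} = sY - y(0), with y(0) = -2, y'(0) = 0: the LHS transforms to (s^2 - 5*s - 6)Y - (-2*s + 10).
The right side is L{e^(-t)} = 1/(s + 1).
So (s^2 - 5*s - 6)Y = 1/(s + 1) + (-2*s + 10).
Solve for Y(s) and write it as one ratio of polynomials.

Y(s) = (-2*s^2 + 8*s + 11)/(s^3 - 4*s^2 - 11*s - 6)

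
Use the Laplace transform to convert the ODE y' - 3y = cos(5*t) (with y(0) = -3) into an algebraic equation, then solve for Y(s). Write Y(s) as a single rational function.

Transform both sides with L{·}.
With L{y'} = sY - y(0) = sY - (-3): the LHS transforms to (s - 3)Y - (-3).
The right side is L{cos(5*t)} = s/(s^2 + 25).
So (s - 3)Y = s/(s^2 + 25) + (-3).
Isolate Y and clear denominators.

Y(s) = (-3*s^2 + s - 75)/(s^3 - 3*s^2 + 25*s - 75)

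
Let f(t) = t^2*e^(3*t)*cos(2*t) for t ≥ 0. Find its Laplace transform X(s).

X(s) = 2*(s - 3)*(s^2 - 6*s - 3)/(s^2 - 6*s + 13)^3

L{cos(2t)} = s/(s^2 + 4).
Multiplying by e^(3t) shifts s → s - 3, so L{e^(3*t)*cos(2*t)} = (s - 3)/((s - 3)^2 + 4).
Then apply L{t^2·g(t)} = (-1)^2 d^2/ds^2[G(s)] with G(s) = (s - 3)/((s - 3)^2 + 4):
differentiating 2 times and applying the sign gives 2*(s - 3)*(s^2 - 6*s - 3)/(s^2 - 6*s + 13)^3.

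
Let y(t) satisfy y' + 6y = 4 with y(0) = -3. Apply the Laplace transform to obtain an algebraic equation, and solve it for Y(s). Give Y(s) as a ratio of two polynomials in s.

Y(s) = (-3*s + 4)/(s^2 + 6*s)

Laplace-transform each side.
Using L{y'} = sY - y(0) = sY - (-3), the left side becomes (s + 6)Y - (-3).
The right side is L{4} = 4/s.
So (s + 6)Y = 4/s + (-3).
Isolate Y and clear denominators.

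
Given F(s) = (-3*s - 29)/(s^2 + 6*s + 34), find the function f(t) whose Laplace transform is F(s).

Complete the square in the denominator: s^2 + 6*s + 34 = (s + 3)^2 + 5^2.
Split the numerator to match: -3*s - 29 = -3·(s + 3) - 4·5.
Invert each term: -3·(s + 3)/((s + 3)^2 + 25) ↔ -3e^(-3t)cos(5t); -4·5/((s + 3)^2 + 25) ↔ -4e^(-3t)sin(5t).

f(t) = -4*exp(-3*t)*sin(5*t) - 3*exp(-3*t)*cos(5*t)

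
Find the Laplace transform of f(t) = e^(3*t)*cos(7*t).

(s - 3)/((s - 3)^2 + 49)

L{cos(7t)} = s/(s^2 + 49).
By the first shifting theorem, multiplying by e^(3t) replaces s with s - 3.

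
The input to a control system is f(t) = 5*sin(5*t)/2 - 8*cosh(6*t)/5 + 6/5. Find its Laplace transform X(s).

X(s) = -8*s/(5*(s^2 - 36)) + 25/(2*(s^2 + 25)) + 6/(5*s)

Apply the Laplace transform termwise.
(-8/5)·[L{cosh(6t)} = s/(s^2 - 36)]; (5/2)·[L{sin(5t)} = 5/(s^2 + 25)]; L{6/5} = (6/5)/s.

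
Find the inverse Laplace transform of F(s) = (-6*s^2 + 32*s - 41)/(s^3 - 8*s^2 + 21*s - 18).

t*exp(3*t) - 5*exp(3*t) - exp(2*t)

Factor the denominator: s^3 - 8*s^2 + 21*s - 18 = (s - 3)^2*(s - 2).
Partial fraction decomposition gives [-5/(s - 3)] + [(s - 3)^(-2)] + [-1/(s - 2)].
Invert each term: -5/(s - 3) ↔ -5e^(3t); 1/(s - 3)^2 ↔ t·e^(3t); -1/(s - 2) ↔ -e^(2t).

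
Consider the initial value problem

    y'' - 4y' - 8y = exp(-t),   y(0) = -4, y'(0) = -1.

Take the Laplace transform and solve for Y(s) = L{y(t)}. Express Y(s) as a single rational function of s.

Transform both sides with L{·}.
The derivative rules (L{y''} = s^2 Y - s·y(0) - y'(0) and L{y'} = sY - y(0), with y(0) = -4, y'(0) = -1) turn the left side into (s^2 - 4*s - 8)Y - (-4*s + 15).
The right side is L{exp(-t)} = 1/(s + 1).
So (s^2 - 4*s - 8)Y = 1/(s + 1) + (-4*s + 15).
Isolate Y and clear denominators.

Y(s) = (-4*s^2 + 11*s + 16)/(s^3 - 3*s^2 - 12*s - 8)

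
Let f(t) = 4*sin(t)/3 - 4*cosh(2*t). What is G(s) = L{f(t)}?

G(s) = -4*s/(s^2 - 4) + 4/(3*(s^2 + 1))

Apply the Laplace transform termwise.
(4/3)·[L{sin(t)} = 1/(s^2 + 1)]; (-4)·[L{cosh(2t)} = s/(s^2 - 4)].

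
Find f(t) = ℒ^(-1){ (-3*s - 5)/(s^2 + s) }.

f(t) = -5 + 2*exp(-t)

Factor the denominator: s^2 + s = s*(s + 1).
Partial fraction decomposition gives [-5/s] + [2/(s + 1)].
Invert each term: -5/(s - 0) ↔ -5e^(0t); 2/(s + 1) ↔ 2e^(-t).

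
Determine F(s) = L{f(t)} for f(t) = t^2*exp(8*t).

F(s) = 2/(s - 8)^3

L{e^(8t)} = 1/(s - 8).
Then apply L{t^2·g(t)} = (-1)^2 d^2/ds^2[G(s)] with G(s) = 1/(s - 8):
differentiating 2 times and applying the sign gives 2/(s - 8)^3.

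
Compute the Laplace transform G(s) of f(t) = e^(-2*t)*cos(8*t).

G(s) = (s + 2)/((s + 2)^2 + 64)

L{cos(8t)} = s/(s^2 + 64).
By the first shifting theorem, multiplying by e^(-2t) replaces s with s + 2.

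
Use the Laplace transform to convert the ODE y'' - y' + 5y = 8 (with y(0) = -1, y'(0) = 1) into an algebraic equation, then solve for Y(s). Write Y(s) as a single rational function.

Y(s) = (-s^2 + 2*s + 8)/(s^3 - s^2 + 5*s)

Transform both sides with L{·}.
With L{y''} = s^2 Y - s·y(0) - y'(0) and L{y'} = sY - y(0), with y(0) = -1, y'(0) = 1: the LHS transforms to (s^2 - s + 5)Y - (-s + 2).
The right side is L{8} = 8/s.
So (s^2 - s + 5)Y = 8/s + (-s + 2).
Divide through and combine into a single rational function.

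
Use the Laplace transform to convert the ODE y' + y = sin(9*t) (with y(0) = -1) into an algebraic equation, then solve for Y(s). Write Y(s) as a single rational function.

Y(s) = (-s^2 - 72)/(s^3 + s^2 + 81*s + 81)

Apply the Laplace transform to the equation.
Using L{y'} = sY - y(0) = sY - (-1), the left side becomes (s + 1)Y - (-1).
The right side is L{sin(9*t)} = 9/(s^2 + 81).
So (s + 1)Y = 9/(s^2 + 81) + (-1).
Divide through and combine into a single rational function.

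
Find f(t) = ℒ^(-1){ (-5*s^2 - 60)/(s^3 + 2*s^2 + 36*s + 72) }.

f(t) = sin(6*t) - 3*cos(6*t) - 2*exp(-2*t)

Factor the denominator: s^3 + 2*s^2 + 36*s + 72 = (s + 2)*(s^2 + 36).
Partial fraction decomposition gives [-2/(s + 2)] + [-3*s/(s^2 + 36)] + [6/(s^2 + 36)].
Invert each term: -2/(s + 2) ↔ -2e^(-2t); -3·s/(s^2 + 36) ↔ -3cos(6t); 1·6/(s^2 + 36) ↔ sin(6t).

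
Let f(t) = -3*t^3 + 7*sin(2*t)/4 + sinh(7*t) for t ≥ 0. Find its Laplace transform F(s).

By linearity of the Laplace transform, transform each term separately.
(7/4)·[L{sin(2t)} = 2/(s^2 + 4)]; (-3)·[L{t^3} = 3!/s^4 = 6/s^4]; L{sinh(7t)} = 7/(s^2 - 49).

F(s) = 7/(2*(s^2 + 4)) + 7/(s^2 - 49) - 18/s^4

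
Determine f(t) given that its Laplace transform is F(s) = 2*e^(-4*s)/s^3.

The factor e^(-4s) signals a time shift by c = 4 (second shifting theorem).
L{t^2} = 2!/s^3 = 2/s^3, so L^-1{2/s^3} = t^2.
Hence the inverse is u(t - 4) times that function evaluated at t - 4.

f(t) = Heaviside(t - 4)*((t - 4)^2)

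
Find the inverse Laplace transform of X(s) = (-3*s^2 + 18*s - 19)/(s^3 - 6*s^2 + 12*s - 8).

Factor the denominator: s^3 - 6*s^2 + 12*s - 8 = (s - 2)^3.
Partial fraction decomposition gives [-3/(s - 2)] + [6/(s - 2)^2] + [5/(s - 2)^3].
Invert each term: -3/(s - 2) ↔ -3e^(2t); 6/(s - 2)^2 ↔ 6t·e^(2t); 5/(s - 2)^3 ↔ (5/2)t^2·e^(2t).

5*t^2*exp(2*t)/2 + 6*t*exp(2*t) - 3*exp(2*t)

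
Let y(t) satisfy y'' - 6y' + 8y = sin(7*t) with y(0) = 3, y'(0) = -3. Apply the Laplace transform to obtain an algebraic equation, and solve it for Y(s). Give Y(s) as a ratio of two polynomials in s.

Transform both sides with L{·}.
Using L{y''} = s^2 Y - s·y(0) - y'(0) and L{y'} = sY - y(0), with y(0) = 3, y'(0) = -3, the left side becomes (s^2 - 6*s + 8)Y - (3*s - 21).
The right side is L{sin(7*t)} = 7/(s^2 + 49).
So (s^2 - 6*s + 8)Y = 7/(s^2 + 49) + (3*s - 21).
Solve for Y(s) and write it as one ratio of polynomials.

Y(s) = (3*s^3 - 21*s^2 + 147*s - 1022)/(s^4 - 6*s^3 + 57*s^2 - 294*s + 392)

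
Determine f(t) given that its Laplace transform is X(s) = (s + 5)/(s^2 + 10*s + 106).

Rewrite the denominator: s^2 + 10*s + 106 = (s + 5)^2 + 81.
The form in (s + 5) signals a first-shifting-theorem factor e^(-5t).
Since L{cos(9t)} = s/(s^2 + 81), the inverse is e^(-5*t)*cos(9*t).

f(t) = exp(-5*t)*cos(9*t)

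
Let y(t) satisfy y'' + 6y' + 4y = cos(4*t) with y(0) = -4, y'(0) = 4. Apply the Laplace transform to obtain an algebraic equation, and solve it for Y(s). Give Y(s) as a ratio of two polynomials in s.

Y(s) = (-4*s^3 - 20*s^2 - 63*s - 320)/(s^4 + 6*s^3 + 20*s^2 + 96*s + 64)

Take the Laplace transform of both sides.
Using L{y''} = s^2 Y - s·y(0) - y'(0) and L{y'} = sY - y(0), with y(0) = -4, y'(0) = 4, the left side becomes (s^2 + 6*s + 4)Y - (-4*s - 20).
The right side is L{cos(4*t)} = s/(s^2 + 16).
So (s^2 + 6*s + 4)Y = s/(s^2 + 16) + (-4*s - 20).
Isolate Y and clear denominators.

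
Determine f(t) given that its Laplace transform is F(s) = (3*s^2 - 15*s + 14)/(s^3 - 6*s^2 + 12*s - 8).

f(t) = -2*t^2*exp(2*t) - 3*t*exp(2*t) + 3*exp(2*t)

Factor the denominator: s^3 - 6*s^2 + 12*s - 8 = (s - 2)^3.
Partial fraction decomposition gives [3/(s - 2)] + [-3/(s - 2)^2] + [-4/(s - 2)^3].
Invert each term: 3/(s - 2) ↔ 3e^(2t); -3/(s - 2)^2 ↔ -3t·e^(2t); -4/(s - 2)^3 ↔ (-2)t^2·e^(2t).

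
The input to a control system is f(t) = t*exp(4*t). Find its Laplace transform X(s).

L{e^(4t)} = 1/(s - 4).
Then apply L{t·g(t)} = -d/ds[G(s)] with G(s) = 1/(s - 4):
differentiating 1 time and applying the sign gives (s - 4)^(-2).

X(s) = (s - 4)^(-2)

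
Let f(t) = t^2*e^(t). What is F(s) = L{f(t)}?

L{e^(t)} = 1/(s - 1).
Then apply L{t^2·g(t)} = (-1)^2 d^2/ds^2[G(s)] with G(s) = 1/(s - 1):
differentiating 2 times and applying the sign gives 2/(s - 1)^3.

F(s) = 2/(s - 1)^3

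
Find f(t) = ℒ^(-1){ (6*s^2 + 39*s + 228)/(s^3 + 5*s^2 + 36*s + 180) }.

Factor the denominator: s^3 + 5*s^2 + 36*s + 180 = (s + 5)*(s^2 + 36).
Partial fraction decomposition gives [3/(s + 5)] + [3*s/(s^2 + 36)] + [24/(s^2 + 36)].
Invert each term: 3/(s + 5) ↔ 3e^(-5t); 3·s/(s^2 + 36) ↔ 3cos(6t); 4·6/(s^2 + 36) ↔ 4sin(6t).

f(t) = 4*sin(6*t) + 3*cos(6*t) + 3*exp(-5*t)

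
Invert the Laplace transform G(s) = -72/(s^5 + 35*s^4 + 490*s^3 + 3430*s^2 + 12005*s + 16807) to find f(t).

Rewrite the denominator: s^5 + 35*s^4 + 490*s^3 + 3430*s^2 + 12005*s + 16807 = (s + 7)^5.
The form in (s + 7) signals a first-shifting-theorem factor e^(-7t).
Since L{t^4} = 4!/s^5 = 24/s^5, the inverse is t^4*e^(-7*t), scaled by -3.

f(t) = -3*t^4*exp(-7*t)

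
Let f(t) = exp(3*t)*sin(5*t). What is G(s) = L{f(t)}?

L{sin(5t)} = 5/(s^2 + 25).
By the first shifting theorem, multiplying by e^(3t) replaces s with s - 3.

G(s) = 5/((s - 3)^2 + 25)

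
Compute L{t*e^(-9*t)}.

(s + 9)^(-2)

L{e^(-9t)} = 1/(s + 9).
Then apply L{t·g(t)} = -d/ds[G(s)] with G(s) = 1/(s + 9):
differentiating 1 time and applying the sign gives (s + 9)^(-2).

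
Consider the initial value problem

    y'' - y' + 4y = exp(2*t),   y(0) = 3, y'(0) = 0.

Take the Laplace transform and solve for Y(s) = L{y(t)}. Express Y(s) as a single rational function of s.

Y(s) = (3*s^2 - 9*s + 7)/(s^3 - 3*s^2 + 6*s - 8)

Laplace-transform each side.
The derivative rules (L{y''} = s^2 Y - s·y(0) - y'(0) and L{y'} = sY - y(0), with y(0) = 3, y'(0) = 0) turn the left side into (s^2 - s + 4)Y - (3*s - 3).
The right side is L{exp(2*t)} = 1/(s - 2).
So (s^2 - s + 4)Y = 1/(s - 2) + (3*s - 3).
Isolate Y and clear denominators.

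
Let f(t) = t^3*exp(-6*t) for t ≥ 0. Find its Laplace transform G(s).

L{t^3} = 3!/s^4 = 6/s^4.
By the first shifting theorem, multiplying by e^(-6t) replaces s with s + 6.

G(s) = 6/(s + 6)^4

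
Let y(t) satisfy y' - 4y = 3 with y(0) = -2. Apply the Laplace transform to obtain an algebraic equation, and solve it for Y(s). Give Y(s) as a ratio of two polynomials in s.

Y(s) = (-2*s + 3)/(s^2 - 4*s)

Transform both sides with L{·}.
The derivative rules (L{y'} = sY - y(0) = sY - (-2)) turn the left side into (s - 4)Y - (-2).
The right side is L{3} = 3/s.
So (s - 4)Y = 3/s + (-2).
Divide through and combine into a single rational function.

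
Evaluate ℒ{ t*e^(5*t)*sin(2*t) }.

L{sin(2t)} = 2/(s^2 + 4).
Multiplying by e^(5t) shifts s → s - 5, so L{e^(5*t)*sin(2*t)} = 2/((s - 5)^2 + 4).
Then apply L{t·g(t)} = -d/ds[G(s)] with G(s) = 2/((s - 5)^2 + 4):
differentiating 1 time and applying the sign gives 4*(s - 5)/(s^2 - 10*s + 29)^2.

4*(s - 5)/(s^2 - 10*s + 29)^2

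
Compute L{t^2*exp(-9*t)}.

L{e^(-9t)} = 1/(s + 9).
Then apply L{t^2·g(t)} = (-1)^2 d^2/ds^2[G(s)] with G(s) = 1/(s + 9):
differentiating 2 times and applying the sign gives 2/(s + 9)^3.

2/(s + 9)^3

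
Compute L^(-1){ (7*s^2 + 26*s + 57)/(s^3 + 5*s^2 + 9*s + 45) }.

2*sin(3*t) + 4*cos(3*t) + 3*exp(-5*t)

Factor the denominator: s^3 + 5*s^2 + 9*s + 45 = (s + 5)*(s^2 + 9).
Partial fraction decomposition gives [3/(s + 5)] + [4*s/(s^2 + 9)] + [6/(s^2 + 9)].
Invert each term: 3/(s + 5) ↔ 3e^(-5t); 4·s/(s^2 + 9) ↔ 4cos(3t); 2·3/(s^2 + 9) ↔ 2sin(3t).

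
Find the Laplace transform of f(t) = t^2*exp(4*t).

L{e^(4t)} = 1/(s - 4).
Then apply L{t^2·g(t)} = (-1)^2 d^2/ds^2[G(s)] with G(s) = 1/(s - 4):
differentiating 2 times and applying the sign gives 2/(s - 4)^3.

2/(s - 4)^3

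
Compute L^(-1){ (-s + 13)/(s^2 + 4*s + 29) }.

3*exp(-2*t)*sin(5*t) - exp(-2*t)*cos(5*t)

Complete the square in the denominator: s^2 + 4*s + 29 = (s + 2)^2 + 5^2.
Split the numerator to match: -s + 13 = -1·(s + 2) + 3·5.
Invert each term: -1·(s + 2)/((s + 2)^2 + 25) ↔ -e^(-2t)cos(5t); 3·5/((s + 2)^2 + 25) ↔ 3e^(-2t)sin(5t).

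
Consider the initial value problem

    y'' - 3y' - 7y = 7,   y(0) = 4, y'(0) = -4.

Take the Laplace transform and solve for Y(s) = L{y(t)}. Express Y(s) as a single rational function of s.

Y(s) = (4*s^2 - 16*s + 7)/(s^3 - 3*s^2 - 7*s)

Laplace-transform each side.
The derivative rules (L{y''} = s^2 Y - s·y(0) - y'(0) and L{y'} = sY - y(0), with y(0) = 4, y'(0) = -4) turn the left side into (s^2 - 3*s - 7)Y - (4*s - 16).
The right side is L{7} = 7/s.
So (s^2 - 3*s - 7)Y = 7/s + (4*s - 16).
Divide through and combine into a single rational function.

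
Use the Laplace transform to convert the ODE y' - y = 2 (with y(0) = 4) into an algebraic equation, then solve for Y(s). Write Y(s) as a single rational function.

Y(s) = (4*s + 2)/(s^2 - s)

Transform both sides with L{·}.
With L{y'} = sY - y(0) = sY - 4: the LHS transforms to (s - 1)Y - (4).
The right side is L{2} = 2/s.
So (s - 1)Y = 2/s + (4).
Isolate Y and clear denominators.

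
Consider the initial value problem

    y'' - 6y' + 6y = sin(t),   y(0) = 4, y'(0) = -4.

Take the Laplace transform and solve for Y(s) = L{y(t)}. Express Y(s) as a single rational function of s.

Y(s) = (4*s^3 - 28*s^2 + 4*s - 27)/(s^4 - 6*s^3 + 7*s^2 - 6*s + 6)

Transform both sides with L{·}.
With L{y''} = s^2 Y - s·y(0) - y'(0) and L{y'} = sY - y(0), with y(0) = 4, y'(0) = -4: the LHS transforms to (s^2 - 6*s + 6)Y - (4*s - 28).
The right side is L{sin(t)} = 1/(s^2 + 1).
So (s^2 - 6*s + 6)Y = 1/(s^2 + 1) + (4*s - 28).
Solve for Y(s) and write it as one ratio of polynomials.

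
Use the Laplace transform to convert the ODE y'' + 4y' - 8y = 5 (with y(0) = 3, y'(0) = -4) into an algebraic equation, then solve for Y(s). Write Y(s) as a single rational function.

Y(s) = (3*s^2 + 8*s + 5)/(s^3 + 4*s^2 - 8*s)

Take the Laplace transform of both sides.
The derivative rules (L{y''} = s^2 Y - s·y(0) - y'(0) and L{y'} = sY - y(0), with y(0) = 3, y'(0) = -4) turn the left side into (s^2 + 4*s - 8)Y - (3*s + 8).
The right side is L{5} = 5/s.
So (s^2 + 4*s - 8)Y = 5/s + (3*s + 8).
Isolate Y and clear denominators.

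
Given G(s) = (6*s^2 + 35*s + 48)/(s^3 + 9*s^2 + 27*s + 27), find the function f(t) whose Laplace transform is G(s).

Factor the denominator: s^3 + 9*s^2 + 27*s + 27 = (s + 3)^3.
Partial fraction decomposition gives [6/(s + 3)] + [-1/(s + 3)^2] + [-3/(s + 3)^3].
Invert each term: 6/(s + 3) ↔ 6e^(-3t); -1/(s + 3)^2 ↔ -t·e^(-3t); -3/(s + 3)^3 ↔ (-3/2)t^2·e^(-3t).

f(t) = -3*t^2*exp(-3*t)/2 - t*exp(-3*t) + 6*exp(-3*t)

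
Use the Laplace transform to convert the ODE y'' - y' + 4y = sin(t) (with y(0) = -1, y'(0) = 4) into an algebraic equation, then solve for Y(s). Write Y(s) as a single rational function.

Y(s) = (-s^3 + 5*s^2 - s + 6)/(s^4 - s^3 + 5*s^2 - s + 4)

Apply the Laplace transform to the equation.
With L{y''} = s^2 Y - s·y(0) - y'(0) and L{y'} = sY - y(0), with y(0) = -1, y'(0) = 4: the LHS transforms to (s^2 - s + 4)Y - (-s + 5).
The right side is L{sin(t)} = 1/(s^2 + 1).
So (s^2 - s + 4)Y = 1/(s^2 + 1) + (-s + 5).
Divide through and combine into a single rational function.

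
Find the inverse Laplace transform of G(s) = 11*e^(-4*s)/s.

The factor e^(-4s) signals a time shift by c = 4 (second shifting theorem).
L{11} = 11/s, so L^-1{11/s} = 11.
Hence the inverse is u(t - 4) times that function evaluated at t - 4.

Heaviside(t - 4)*(11)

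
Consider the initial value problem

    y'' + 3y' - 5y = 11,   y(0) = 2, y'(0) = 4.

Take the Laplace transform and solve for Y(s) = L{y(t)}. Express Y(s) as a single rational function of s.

Take the Laplace transform of both sides.
The derivative rules (L{y''} = s^2 Y - s·y(0) - y'(0) and L{y'} = sY - y(0), with y(0) = 2, y'(0) = 4) turn the left side into (s^2 + 3*s - 5)Y - (2*s + 10).
The right side is L{11} = 11/s.
So (s^2 + 3*s - 5)Y = 11/s + (2*s + 10).
Solve for Y(s) and write it as one ratio of polynomials.

Y(s) = (2*s^2 + 10*s + 11)/(s^3 + 3*s^2 - 5*s)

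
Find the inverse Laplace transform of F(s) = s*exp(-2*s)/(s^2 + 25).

Heaviside(t - 2)*(cos(5*t - 10))

The factor e^(-2s) signals a time shift by c = 2 (second shifting theorem).
L{cos(5t)} = s/(s^2 + 25), so L^-1{s/(s^2 + 25)} = cos(5*t).
Hence the inverse is u(t - 2) times that function evaluated at t - 2.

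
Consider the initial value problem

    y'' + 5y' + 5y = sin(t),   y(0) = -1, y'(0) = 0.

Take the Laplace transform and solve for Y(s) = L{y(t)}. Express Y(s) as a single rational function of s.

Apply the Laplace transform to the equation.
Using L{y''} = s^2 Y - s·y(0) - y'(0) and L{y'} = sY - y(0), with y(0) = -1, y'(0) = 0, the left side becomes (s^2 + 5*s + 5)Y - (-s - 5).
The right side is L{sin(t)} = 1/(s^2 + 1).
So (s^2 + 5*s + 5)Y = 1/(s^2 + 1) + (-s - 5).
Isolate Y and clear denominators.

Y(s) = (-s^3 - 5*s^2 - s - 4)/(s^4 + 5*s^3 + 6*s^2 + 5*s + 5)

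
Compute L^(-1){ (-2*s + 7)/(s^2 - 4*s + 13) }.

Complete the square in the denominator: s^2 - 4*s + 13 = (s - 2)^2 + 3^2.
Split the numerator to match: -2*s + 7 = -2·(s - 2) + 1·3.
Invert each term: -2·(s - 2)/((s - 2)^2 + 9) ↔ -2e^(2t)cos(3t); 1·3/((s - 2)^2 + 9) ↔ e^(2t)sin(3t).

exp(2*t)*sin(3*t) - 2*exp(2*t)*cos(3*t)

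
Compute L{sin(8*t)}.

8/(s^2 + 64)

L{sin(8t)} = 8/(s^2 + 64).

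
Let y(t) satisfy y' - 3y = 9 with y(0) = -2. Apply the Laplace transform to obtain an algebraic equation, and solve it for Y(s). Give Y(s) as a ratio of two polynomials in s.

Y(s) = (-2*s + 9)/(s^2 - 3*s)

Take the Laplace transform of both sides.
The derivative rules (L{y'} = sY - y(0) = sY - (-2)) turn the left side into (s - 3)Y - (-2).
The right side is L{9} = 9/s.
So (s - 3)Y = 9/s + (-2).
Solve for Y(s) and write it as one ratio of polynomials.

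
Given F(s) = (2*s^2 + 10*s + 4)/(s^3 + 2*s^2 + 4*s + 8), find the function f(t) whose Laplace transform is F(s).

Factor the denominator: s^3 + 2*s^2 + 4*s + 8 = (s + 2)*(s^2 + 4).
Partial fraction decomposition gives [-1/(s + 2)] + [3*s/(s^2 + 4)] + [4/(s^2 + 4)].
Invert each term: -1/(s + 2) ↔ -e^(-2t); 3·s/(s^2 + 4) ↔ 3cos(2t); 2·2/(s^2 + 4) ↔ 2sin(2t).

f(t) = 2*sin(2*t) + 3*cos(2*t) - exp(-2*t)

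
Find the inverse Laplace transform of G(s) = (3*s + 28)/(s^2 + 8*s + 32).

Complete the square in the denominator: s^2 + 8*s + 32 = (s + 4)^2 + 4^2.
Split the numerator to match: 3*s + 28 = 3·(s + 4) + 4·4.
Invert each term: 3·(s + 4)/((s + 4)^2 + 16) ↔ 3e^(-4t)cos(4t); 4·4/((s + 4)^2 + 16) ↔ 4e^(-4t)sin(4t).

4*exp(-4*t)*sin(4*t) + 3*exp(-4*t)*cos(4*t)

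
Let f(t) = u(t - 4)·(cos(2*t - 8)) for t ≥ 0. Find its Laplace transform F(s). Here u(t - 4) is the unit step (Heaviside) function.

By the second shifting theorem, L{u(t - c)·g(t - c)} = e^(-cs)·G(s) with c = 4 and G(s) = L{g(t)}.
L{cos(2t)} = s/(s^2 + 4).

F(s) = s*exp(-4*s)/(s^2 + 4)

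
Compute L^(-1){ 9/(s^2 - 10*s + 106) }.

exp(5*t)*sin(9*t)

Rewrite the denominator: s^2 - 10*s + 106 = (s - 5)^2 + 81.
The form in (s - 5) signals a first-shifting-theorem factor e^(5t).
Since L{sin(9t)} = 9/(s^2 + 81), the inverse is exp(5*t)*sin(9*t).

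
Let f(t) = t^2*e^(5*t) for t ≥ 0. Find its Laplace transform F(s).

F(s) = 2/(s - 5)^3

L{e^(5t)} = 1/(s - 5).
Then apply L{t^2·g(t)} = (-1)^2 d^2/ds^2[G(s)] with G(s) = 1/(s - 5):
differentiating 2 times and applying the sign gives 2/(s - 5)^3.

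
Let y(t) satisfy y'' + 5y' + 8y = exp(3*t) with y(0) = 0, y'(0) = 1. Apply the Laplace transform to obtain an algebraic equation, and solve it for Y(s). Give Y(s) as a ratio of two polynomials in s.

Y(s) = (s - 2)/(s^3 + 2*s^2 - 7*s - 24)

Apply the Laplace transform to the equation.
The derivative rules (L{y''} = s^2 Y - s·y(0) - y'(0) and L{y'} = sY - y(0), with y(0) = 0, y'(0) = 1) turn the left side into (s^2 + 5*s + 8)Y - (1).
The right side is L{exp(3*t)} = 1/(s - 3).
So (s^2 + 5*s + 8)Y = 1/(s - 3) + (1).
Divide through and combine into a single rational function.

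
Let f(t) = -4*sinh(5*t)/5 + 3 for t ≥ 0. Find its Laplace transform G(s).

Apply the Laplace transform termwise.
L{3} = 3/s; (-4/5)·[L{sinh(5t)} = 5/(s^2 - 25)].

G(s) = -4/(s^2 - 25) + 3/s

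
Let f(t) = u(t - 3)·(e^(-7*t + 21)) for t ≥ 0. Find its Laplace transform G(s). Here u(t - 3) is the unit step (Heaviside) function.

By the second shifting theorem, L{u(t - c)·g(t - c)} = e^(-cs)·H(s) with c = 3 and H(s) = L{g(t)}.
L{e^(-7t)} = 1/(s + 7).

G(s) = exp(-3*s)/(s + 7)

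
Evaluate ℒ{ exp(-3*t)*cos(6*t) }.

L{cos(6t)} = s/(s^2 + 36).
By the first shifting theorem, multiplying by e^(-3t) replaces s with s + 3.

(s + 3)/((s + 3)^2 + 36)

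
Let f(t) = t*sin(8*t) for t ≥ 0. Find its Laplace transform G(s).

L{sin(8t)} = 8/(s^2 + 64).
Then apply L{t·g(t)} = -d/ds[H(s)] with H(s) = 8/(s^2 + 64):
differentiating 1 time and applying the sign gives 16*s/(s^2 + 64)^2.

G(s) = 16*s/(s^2 + 64)^2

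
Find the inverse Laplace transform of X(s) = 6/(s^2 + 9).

Since L{sin(3t)} = 3/(s^2 + 9), the inverse is sin(3*t), scaled by 2.

2*sin(3*t)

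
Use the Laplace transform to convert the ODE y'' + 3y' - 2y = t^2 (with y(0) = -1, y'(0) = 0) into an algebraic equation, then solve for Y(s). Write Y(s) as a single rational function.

Transform both sides with L{·}.
Using L{y''} = s^2 Y - s·y(0) - y'(0) and L{y'} = sY - y(0), with y(0) = -1, y'(0) = 0, the left side becomes (s^2 + 3*s - 2)Y - (-s - 3).
The right side is L{t^2} = 2/s^3.
So (s^2 + 3*s - 2)Y = 2/s^3 + (-s - 3).
Divide through and combine into a single rational function.

Y(s) = (-s^4 - 3*s^3 + 2)/(s^5 + 3*s^4 - 2*s^3)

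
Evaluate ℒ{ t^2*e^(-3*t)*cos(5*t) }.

2*(s + 3)*(s^2 + 6*s - 66)/(s^2 + 6*s + 34)^3

L{cos(5t)} = s/(s^2 + 25).
Multiplying by e^(-3t) shifts s → s + 3, so L{e^(-3*t)*cos(5*t)} = (s + 3)/((s + 3)^2 + 25).
Then apply L{t^2·g(t)} = (-1)^2 d^2/ds^2[G(s)] with G(s) = (s + 3)/((s + 3)^2 + 25):
differentiating 2 times and applying the sign gives 2*(s + 3)*(s^2 + 6*s - 66)/(s^2 + 6*s + 34)^3.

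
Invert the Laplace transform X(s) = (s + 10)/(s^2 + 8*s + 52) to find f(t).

Complete the square in the denominator: s^2 + 8*s + 52 = (s + 4)^2 + 6^2.
Split the numerator to match: s + 10 = 1·(s + 4) + 1·6.
Invert each term: 1·(s + 4)/((s + 4)^2 + 36) ↔ e^(-4t)cos(6t); 1·6/((s + 4)^2 + 36) ↔ e^(-4t)sin(6t).

f(t) = exp(-4*t)*sin(6*t) + exp(-4*t)*cos(6*t)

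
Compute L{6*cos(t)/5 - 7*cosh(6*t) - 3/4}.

6*s/(5*(s^2 + 1)) - 7*s/(s^2 - 36) - 3/(4*s)

The transform is linear, so treat each term independently.
(6/5)·[L{cos(t)} = s/(s^2 + 1)]; L{-3/4} = (-3/4)/s; (-7)·[L{cosh(6t)} = s/(s^2 - 36)].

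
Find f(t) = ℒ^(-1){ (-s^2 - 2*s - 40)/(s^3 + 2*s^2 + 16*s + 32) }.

f(t) = -sin(4*t) + cos(4*t) - 2*exp(-2*t)

Factor the denominator: s^3 + 2*s^2 + 16*s + 32 = (s + 2)*(s^2 + 16).
Partial fraction decomposition gives [-2/(s + 2)] + [s/(s^2 + 16)] + [-4/(s^2 + 16)].
Invert each term: -2/(s + 2) ↔ -2e^(-2t); 1·s/(s^2 + 16) ↔ cos(4t); -1·4/(s^2 + 16) ↔ -sin(4t).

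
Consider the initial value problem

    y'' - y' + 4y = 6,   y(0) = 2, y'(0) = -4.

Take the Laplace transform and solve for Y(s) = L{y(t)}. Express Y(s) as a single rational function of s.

Apply the Laplace transform to the equation.
Using L{y''} = s^2 Y - s·y(0) - y'(0) and L{y'} = sY - y(0), with y(0) = 2, y'(0) = -4, the left side becomes (s^2 - s + 4)Y - (2*s - 6).
The right side is L{6} = 6/s.
So (s^2 - s + 4)Y = 6/s + (2*s - 6).
Solve for Y(s) and write it as one ratio of polynomials.

Y(s) = (2*s^2 - 6*s + 6)/(s^3 - s^2 + 4*s)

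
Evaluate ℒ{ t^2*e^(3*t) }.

2/(s - 3)^3

L{t^2} = 2!/s^3 = 2/s^3.
By the first shifting theorem, multiplying by e^(3t) replaces s with s - 3.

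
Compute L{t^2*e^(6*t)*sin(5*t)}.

10*(3*s^2 - 36*s + 83)/(s^2 - 12*s + 61)^3

L{sin(5t)} = 5/(s^2 + 25).
Multiplying by e^(6t) shifts s → s - 6, so L{e^(6*t)*sin(5*t)} = 5/((s - 6)^2 + 25).
Then apply L{t^2·g(t)} = (-1)^2 d^2/ds^2[H(s)] with H(s) = 5/((s - 6)^2 + 25):
differentiating 2 times and applying the sign gives 10*(3*s^2 - 36*s + 83)/(s^2 - 12*s + 61)^3.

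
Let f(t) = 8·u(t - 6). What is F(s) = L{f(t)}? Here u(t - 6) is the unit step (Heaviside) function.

F(s) = 8*exp(-6*s)/s

By the second shifting theorem, L{u(t - c)·g(t - c)} = e^(-cs)·G(s) with c = 6 and G(s) = L{g(t)}.
L{8} = 8/s.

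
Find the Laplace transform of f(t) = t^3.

L{t^3} = 3!/s^4 = 6/s^4.

6/s^4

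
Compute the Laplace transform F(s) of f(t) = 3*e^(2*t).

F(s) = 3/(s - 2)

L{3} = 3/s.
By the first shifting theorem, multiplying by e^(2t) replaces s with s - 2.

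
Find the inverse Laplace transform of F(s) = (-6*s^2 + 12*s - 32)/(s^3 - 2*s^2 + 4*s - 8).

-4*exp(2*t) + 4*sin(2*t) - 2*cos(2*t)

Factor the denominator: s^3 - 2*s^2 + 4*s - 8 = (s - 2)*(s^2 + 4).
Partial fraction decomposition gives [-4/(s - 2)] + [-2*s/(s^2 + 4)] + [8/(s^2 + 4)].
Invert each term: -4/(s - 2) ↔ -4e^(2t); -2·s/(s^2 + 4) ↔ -2cos(2t); 4·2/(s^2 + 4) ↔ 4sin(2t).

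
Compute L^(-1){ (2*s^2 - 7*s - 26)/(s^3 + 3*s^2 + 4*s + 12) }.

-5*sin(2*t) + cos(2*t) + exp(-3*t)

Factor the denominator: s^3 + 3*s^2 + 4*s + 12 = (s + 3)*(s^2 + 4).
Partial fraction decomposition gives [1/(s + 3)] + [s/(s^2 + 4)] + [-10/(s^2 + 4)].
Invert each term: 1/(s + 3) ↔ e^(-3t); 1·s/(s^2 + 4) ↔ cos(2t); -5·2/(s^2 + 4) ↔ -5sin(2t).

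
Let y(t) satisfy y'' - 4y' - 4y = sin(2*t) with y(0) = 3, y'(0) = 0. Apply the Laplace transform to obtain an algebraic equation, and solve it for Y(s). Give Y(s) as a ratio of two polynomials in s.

Take the Laplace transform of both sides.
Using L{y''} = s^2 Y - s·y(0) - y'(0) and L{y'} = sY - y(0), with y(0) = 3, y'(0) = 0, the left side becomes (s^2 - 4*s - 4)Y - (3*s - 12).
The right side is L{sin(2*t)} = 2/(s^2 + 4).
So (s^2 - 4*s - 4)Y = 2/(s^2 + 4) + (3*s - 12).
Solve for Y(s) and write it as one ratio of polynomials.

Y(s) = (3*s^3 - 12*s^2 + 12*s - 46)/(s^4 - 4*s^3 - 16*s - 16)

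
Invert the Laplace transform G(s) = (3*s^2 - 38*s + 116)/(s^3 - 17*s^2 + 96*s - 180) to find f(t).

f(t) = -4*t*exp(6*t) + 2*exp(6*t) + exp(5*t)

Factor the denominator: s^3 - 17*s^2 + 96*s - 180 = (s - 6)^2*(s - 5).
Partial fraction decomposition gives [2/(s - 6)] + [-4/(s - 6)^2] + [1/(s - 5)].
Invert each term: 2/(s - 6) ↔ 2e^(6t); -4/(s - 6)^2 ↔ -4t·e^(6t); 1/(s - 5) ↔ e^(5t).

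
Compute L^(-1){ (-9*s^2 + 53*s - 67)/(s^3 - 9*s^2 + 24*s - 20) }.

-t*exp(2*t) - 3*exp(5*t) - 6*exp(2*t)

Factor the denominator: s^3 - 9*s^2 + 24*s - 20 = (s - 5)*(s - 2)^2.
Partial fraction decomposition gives [-6/(s - 2)] + [-1/(s - 2)^2] + [-3/(s - 5)].
Invert each term: -6/(s - 2) ↔ -6e^(2t); -1/(s - 2)^2 ↔ -t·e^(2t); -3/(s - 5) ↔ -3e^(5t).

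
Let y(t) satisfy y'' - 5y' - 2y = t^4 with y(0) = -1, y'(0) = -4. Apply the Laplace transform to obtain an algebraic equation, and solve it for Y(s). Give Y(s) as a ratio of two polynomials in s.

Y(s) = (-s^6 + s^5 + 24)/(s^7 - 5*s^6 - 2*s^5)

Laplace-transform each side.
Using L{y''} = s^2 Y - s·y(0) - y'(0) and L{y'} = sY - y(0), with y(0) = -1, y'(0) = -4, the left side becomes (s^2 - 5*s - 2)Y - (-s + 1).
The right side is L{t^4} = 24/s^5.
So (s^2 - 5*s - 2)Y = 24/s^5 + (-s + 1).
Divide through and combine into a single rational function.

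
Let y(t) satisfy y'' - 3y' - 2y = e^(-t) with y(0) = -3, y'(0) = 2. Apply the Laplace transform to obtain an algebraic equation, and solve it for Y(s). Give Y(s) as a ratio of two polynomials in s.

Y(s) = (-3*s^2 + 8*s + 12)/(s^3 - 2*s^2 - 5*s - 2)

Take the Laplace transform of both sides.
With L{y''} = s^2 Y - s·y(0) - y'(0) and L{y'} = sY - y(0), with y(0) = -3, y'(0) = 2: the LHS transforms to (s^2 - 3*s - 2)Y - (-3*s + 11).
The right side is L{e^(-t)} = 1/(s + 1).
So (s^2 - 3*s - 2)Y = 1/(s + 1) + (-3*s + 11).
Solve for Y(s) and write it as one ratio of polynomials.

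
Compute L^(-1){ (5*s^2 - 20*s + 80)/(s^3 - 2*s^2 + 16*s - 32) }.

3*exp(2*t) - 4*sin(4*t) + 2*cos(4*t)

Factor the denominator: s^3 - 2*s^2 + 16*s - 32 = (s - 2)*(s^2 + 16).
Partial fraction decomposition gives [3/(s - 2)] + [2*s/(s^2 + 16)] + [-16/(s^2 + 16)].
Invert each term: 3/(s - 2) ↔ 3e^(2t); 2·s/(s^2 + 16) ↔ 2cos(4t); -4·4/(s^2 + 16) ↔ -4sin(4t).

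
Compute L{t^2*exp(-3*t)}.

L{e^(-3t)} = 1/(s + 3).
Then apply L{t^2·g(t)} = (-1)^2 d^2/ds^2[G(s)] with G(s) = 1/(s + 3):
differentiating 2 times and applying the sign gives 2/(s + 3)^3.

2/(s + 3)^3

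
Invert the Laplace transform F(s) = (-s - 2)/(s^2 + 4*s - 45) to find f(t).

f(t) = -exp(-2*t)*cosh(7*t)

Rewrite the denominator: s^2 + 4*s - 45 = (s + 2)^2 - 49.
The form in (s + 2) signals a first-shifting-theorem factor e^(-2t).
Since L{cosh(7t)} = s/(s^2 - 49), the inverse is exp(-2*t)*cosh(7*t), scaled by -1.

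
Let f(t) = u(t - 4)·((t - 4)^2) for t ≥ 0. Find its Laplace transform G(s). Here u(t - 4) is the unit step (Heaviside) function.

G(s) = 2*exp(-4*s)/s^3

By the second shifting theorem, L{u(t - c)·g(t - c)} = e^(-cs)·H(s) with c = 4 and H(s) = L{g(t)}.
L{t^2} = 2!/s^3 = 2/s^3.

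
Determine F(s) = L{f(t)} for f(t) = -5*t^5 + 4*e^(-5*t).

F(s) = 4/(s + 5) - 600/s^6

The transform is linear, so treat each term independently.
(4)·[L{e^(-5t)} = 1/(s + 5)]; (-5)·[L{t^5} = 5!/s^6 = 120/s^6].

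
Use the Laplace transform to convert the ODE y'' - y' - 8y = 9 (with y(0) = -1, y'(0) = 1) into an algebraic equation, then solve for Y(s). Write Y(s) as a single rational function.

Laplace-transform each side.
Using L{y''} = s^2 Y - s·y(0) - y'(0) and L{y'} = sY - y(0), with y(0) = -1, y'(0) = 1, the left side becomes (s^2 - s - 8)Y - (-s + 2).
The right side is L{9} = 9/s.
So (s^2 - s - 8)Y = 9/s + (-s + 2).
Isolate Y and clear denominators.

Y(s) = (-s^2 + 2*s + 9)/(s^3 - s^2 - 8*s)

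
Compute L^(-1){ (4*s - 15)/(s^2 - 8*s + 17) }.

Complete the square in the denominator: s^2 - 8*s + 17 = (s - 4)^2 + 1^2.
Split the numerator to match: 4*s - 15 = 4·(s - 4) + 1·1.
Invert each term: 4·(s - 4)/((s - 4)^2 + 1) ↔ 4e^(4t)cos(t); 1·1/((s - 4)^2 + 1) ↔ e^(4t)sin(t).

exp(4*t)*sin(t) + 4*exp(4*t)*cos(t)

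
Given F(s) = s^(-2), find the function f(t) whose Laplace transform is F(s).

Since L{t} = 1!/s^2 = 1/s^2, the inverse is t.

f(t) = t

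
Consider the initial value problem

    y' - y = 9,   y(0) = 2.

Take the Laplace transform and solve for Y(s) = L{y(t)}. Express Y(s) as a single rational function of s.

Transform both sides with L{·}.
The derivative rules (L{y'} = sY - y(0) = sY - 2) turn the left side into (s - 1)Y - (2).
The right side is L{9} = 9/s.
So (s - 1)Y = 9/s + (2).
Divide through and combine into a single rational function.

Y(s) = (2*s + 9)/(s^2 - s)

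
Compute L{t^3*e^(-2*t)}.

6/(s + 2)^4

L{t^3} = 3!/s^4 = 6/s^4.
By the first shifting theorem, multiplying by e^(-2t) replaces s with s + 2.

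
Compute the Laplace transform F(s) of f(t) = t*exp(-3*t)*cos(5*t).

L{cos(5t)} = s/(s^2 + 25).
Multiplying by e^(-3t) shifts s → s + 3, so L{exp(-3*t)*cos(5*t)} = (s + 3)/((s + 3)^2 + 25).
Then apply L{t·g(t)} = -d/ds[G(s)] with G(s) = (s + 3)/((s + 3)^2 + 25):
differentiating 1 time and applying the sign gives (s - 2)*(s + 8)/(s^2 + 6*s + 34)^2.

F(s) = (s - 2)*(s + 8)/(s^2 + 6*s + 34)^2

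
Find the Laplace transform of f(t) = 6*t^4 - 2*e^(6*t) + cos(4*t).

By linearity of the Laplace transform, transform each term separately.
L{cos(4t)} = s/(s^2 + 16); (-2)·[L{e^(6t)} = 1/(s - 6)]; (6)·[L{t^4} = 4!/s^5 = 24/s^5].

s/(s^2 + 16) - 2/(s - 6) + 144/s^5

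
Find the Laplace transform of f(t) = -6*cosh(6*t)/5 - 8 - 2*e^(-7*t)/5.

-6*s/(5*(s^2 - 36)) - 2/(5*(s + 7)) - 8/s

Apply the Laplace transform termwise.
(-2/5)·[L{e^(-7t)} = 1/(s + 7)]; (-6/5)·[L{cosh(6t)} = s/(s^2 - 36)]; L{-8} = -8/s.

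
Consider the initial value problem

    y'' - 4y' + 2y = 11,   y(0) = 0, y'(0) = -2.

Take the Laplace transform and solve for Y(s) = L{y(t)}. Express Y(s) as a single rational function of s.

Y(s) = (-2*s + 11)/(s^3 - 4*s^2 + 2*s)

Take the Laplace transform of both sides.
Using L{y''} = s^2 Y - s·y(0) - y'(0) and L{y'} = sY - y(0), with y(0) = 0, y'(0) = -2, the left side becomes (s^2 - 4*s + 2)Y - (-2).
The right side is L{11} = 11/s.
So (s^2 - 4*s + 2)Y = 11/s + (-2).
Isolate Y and clear denominators.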